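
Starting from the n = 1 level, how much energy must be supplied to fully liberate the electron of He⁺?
54.42 eV

The ionization energy is the energy needed to remove the electron completely (n → ∞).

For a hydrogen-like ion with Z = 2, E_n = -13.6057 Z² / n² eV.

At n = 1: E_1 = -13.6057 × 2² / 1² = -54.42280 eV
At n = ∞: E_∞ = 0 eV

Ionization energy = E_∞ - E_1 = 0 - (-54.42280) = 54.42280 eV
Ionization energy ≈ 54.42 eV

This is also called the binding energy of the electron in state n = 1.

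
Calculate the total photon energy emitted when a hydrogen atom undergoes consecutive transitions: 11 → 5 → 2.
3.2890 eV

The energy levels of hydrogen are E_n = -13.6057 / n² eV.

First transition (11 → 5):
ΔE₁ = |E_5 - E_11|
ΔE₁ = |-0.5442280000 - (-0.1124438017)| = 0.4317842 eV

Second transition (5 → 2):
ΔE₂ = |E_2 - E_5|
ΔE₂ = |-3.4014250000 - (-0.5442280000)| = 2.8571970 eV

Total energy released:
E_total = ΔE₁ + ΔE₂ = 0.4317842 + 2.8571970 = 3.2890 eV

Note: This equals the direct transition 11 → 2: 3.2890 eV ✓
Energy is conserved regardless of the path taken.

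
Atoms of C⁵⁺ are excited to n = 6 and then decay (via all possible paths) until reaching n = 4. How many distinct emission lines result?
3

The electron can occupy levels n = 4, 5, ..., 6 during de-excitation — that is m = 6 - 4 + 1 = 3 distinct levels.

The number of distinct spectral lines equals the number of ways to choose 2 of these m levels (each pair gives one possible emission transition):

Number of lines = m(m-1)/2 = 3×2/2 = 3

These correspond to all possible transitions between the 3 levels:
6 → 5, 6 → 4, 5 → 4

Each transition produces a photon with a unique energy (and thus wavelength). This count does not depend on Z.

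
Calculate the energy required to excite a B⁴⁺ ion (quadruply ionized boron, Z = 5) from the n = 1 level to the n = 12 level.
337.78040 eV

The energy levels of a hydrogen-like atom are E_n = -13.6057 Z² eV / n².

Energy at n = 1: E_1 = -13.6057 × 5² / 1² = -340.14250000 eV
Energy at n = 12: E_12 = -13.6057 × 5² / 12² = -2.36210069 eV

The excitation energy is the difference:
ΔE = E_12 - E_1
ΔE = -2.36210069 - (-340.14250000)
ΔE = 337.78040 eV

Since this is positive, energy must be absorbed (photon absorption).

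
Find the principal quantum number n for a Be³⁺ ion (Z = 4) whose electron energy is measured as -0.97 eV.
n = 15

The exact energy levels follow E_n = -13.6057 Z² / n² eV with Z = 4.

The measured value (-0.97 eV) is reported to only 2 significant figures, so we must test candidate n values and see which one matches to that precision.

Candidate energies:
  n = 13:  E = -13.6057 × 4² / 13² = -1.288114 eV
  n = 14:  E = -13.6057 × 4² / 14² = -1.110669 eV
  n = 15:  E = -13.6057 × 4² / 15² = -0.967516 eV  ← matches
  n = 16:  E = -13.6057 × 4² / 16² = -0.850356 eV
  n = 17:  E = -13.6057 × 4² / 17² = -0.753257 eV

Checking against the measurement of -0.97 eV (2 sig figs), only n = 15 agrees:
E_15 = -0.967516 eV, which rounds to -0.97 eV ✓

Therefore n = 15.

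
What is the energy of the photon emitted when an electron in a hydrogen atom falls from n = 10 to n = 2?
3.265368 eV

The energy levels are E_n = -13.6057 eV / n².

Energy at n = 10: E_10 = -13.6057 / 10² = -0.136057000 eV
Energy at n = 2: E_2 = -13.6057 / 2² = -3.401425000 eV

For emission (electron falling to lower state), the photon energy is:
E_photon = E_10 - E_2 = |-0.136057000 - (-3.401425000)|
E_photon = 3.265368 eV

This energy is carried away by the emitted photon.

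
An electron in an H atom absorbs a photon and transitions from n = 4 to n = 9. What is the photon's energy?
0.682 eV

The energy levels of a hydrogen-like atom are E_n = -13.6057 eV / n².

Energy at n = 4: E_4 = -13.6057 / 4² = -0.850356 eV
Energy at n = 9: E_9 = -13.6057 / 9² = -0.167972 eV

The excitation energy is the difference:
ΔE = E_9 - E_4
ΔE = -0.167972 - (-0.850356)
ΔE = 0.682 eV

Since this is positive, energy must be absorbed (photon absorption).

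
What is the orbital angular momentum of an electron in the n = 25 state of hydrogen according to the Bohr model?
2.64e-33 J·s (or 25ℏ)

In the Bohr model, angular momentum is quantized:
L = nℏ

where ℏ = h/(2π) = 1.0546e-34 J·s

For n = 25:
L = 25 × 1.0546e-34 J·s
L = 2.64e-33 J·s

This can also be written as L = 25ℏ.
The angular momentum is an integer multiple of the reduced Planck constant.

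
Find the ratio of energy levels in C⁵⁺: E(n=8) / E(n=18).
5.0625

Using E_n = -13.6057 Z² / n² eV with Z = 6:

E_8 = -13.6057 × 6² / 8² = -489.8052 / 64 = -7.653206250 eV
E_18 = -13.6057 × 6² / 18² = -489.8052 / 324 = -1.511744444 eV

The ratio is:
E_8/E_18 = (-7.653206250) / (-1.511744444)
E_8/E_18 = (-489.8052/64) / (-489.8052/324)
E_8/E_18 = 324/64
E_8/E_18 = 5.0625
(Note: the Z² factors cancel in the ratio.)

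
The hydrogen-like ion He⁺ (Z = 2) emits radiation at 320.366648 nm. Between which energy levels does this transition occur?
n = 5 → n = 3

First, find the photon energy from the wavelength (hc = 1239.84 eV·nm):
E = hc/λ = 1239.84 eV·nm / 320.366648 nm = 3.8700658 eV

The energy levels of He⁺ satisfy E_n = -13.6057 × 2² / n² eV, so an emission n_i → n_f releases
ΔE = 13.6057 × 2² × (1/n_f² − 1/n_i²) eV.

Setting ΔE equal to the photon energy:
1/n_f² − 1/n_i² = 3.8700658 / (13.6057 × 2²) = 0.071111112

Since 1/n_i² must be positive, we need 1/n_f² > 0.071111112, i.e. n_f ≤ 3. For each allowed n_f, solve n_i = (1/n_f² − 0.071111112)^(−1/2) and check whether it is a whole number:
  n_f = 1: 1/n_i² = 1.000000000 − 0.071111112 = 0.928888888 → n_i = 1.038  (not an integer) ✗
  n_f = 2: 1/n_i² = 0.250000000 − 0.071111112 = 0.178888888 → n_i = 2.364  (not an integer) ✗
  n_f = 3: 1/n_i² = 0.111111111 − 0.071111112 = 0.039999999 → n_i = 5.000  → integer, n_i = 5 ✓

Only n_f = 3 gives an integer upper level, n_i = 5.

The transition is from n = 5 to n = 3 (emission).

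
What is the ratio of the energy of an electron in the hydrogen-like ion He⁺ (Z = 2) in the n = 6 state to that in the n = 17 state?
8.028

Using E_n = -13.6057 Z² / n² eV with Z = 2:

E_6 = -13.6057 × 2² / 6² = -54.4228 / 36 = -1.511744444 eV
E_17 = -13.6057 × 2² / 17² = -54.4228 / 289 = -0.188314187 eV

The ratio is:
E_6/E_17 = (-1.511744444) / (-0.188314187)
E_6/E_17 = (-54.4228/36) / (-54.4228/289)
E_6/E_17 = 289/36
E_6/E_17 = 8.028
(Note: the Z² factors cancel in the ratio.)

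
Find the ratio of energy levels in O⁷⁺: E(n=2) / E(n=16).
64.000

Using E_n = -13.6057 Z² / n² eV with Z = 8:

E_2 = -13.6057 × 8² / 2² = -870.7648 / 4 = -217.691200000 eV
E_16 = -13.6057 × 8² / 16² = -870.7648 / 256 = -3.401425000 eV

The ratio is:
E_2/E_16 = (-217.691200000) / (-3.401425000)
E_2/E_16 = (-870.7648/4) / (-870.7648/256)
E_2/E_16 = 256/4
E_2/E_16 = 64.000
(Note: the Z² factors cancel in the ratio.)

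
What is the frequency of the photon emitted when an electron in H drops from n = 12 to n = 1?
3.27e+15 Hz

First, find the transition energy:
E_12 = -13.6057 / 12² = -0.09448 eV
E_1 = -13.6057 / 1² = -13.60570 eV
|ΔE| = |E_1 - E_12| = 13.51122 eV

Convert to Joules: E = 13.51122 eV × (1.602177 × 10⁻¹⁹ J/eV) = 2.1647e-18 J

Using E = hf:
f = E/h = 2.1647e-18 J / (6.62607 × 10⁻³⁴ J·s)
f = 3.27e+15 Hz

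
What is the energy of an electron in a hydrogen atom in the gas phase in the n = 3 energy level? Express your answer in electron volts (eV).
-1.512 eV

The energy levels of a hydrogen-like atom are given by:
E_n = -13.6057 eV / n²

For n = 3:
E_3 = -13.6057 eV / 3²
E_3 = -13.6057 eV / 9
E_3 = -1.512 eV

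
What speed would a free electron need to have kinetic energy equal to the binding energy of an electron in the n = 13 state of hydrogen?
1.683e+05 m/s (or 0.056% of c)

The binding energy at n = 13 for hydrogen is:
E_13 = -13.6057/13² = -0.08050710 eV
|E_13| = 0.08050710 eV

Convert to Joules:
KE = 0.08050710 eV × (1.602177 × 10⁻¹⁹ J/eV) = 1.28987e-20 J

Using KE = ½mv²:
v = √(2·KE/m_e)
v = √(2 × 1.28987e-20 J / 9.10938 × 10⁻³¹ kg)
v = 1.683e+05 m/s

This is approximately 0.056% the speed of light.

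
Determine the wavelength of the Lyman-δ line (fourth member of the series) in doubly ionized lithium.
10.54705 nm

The lines of a series are numbered from the longest wavelength (smallest ΔE) outward; the fourth line is the transition from n = n_f + 4 to n_f.
The Lyman series has all transitions ending at n_f = 1.

For Li²⁺ (Z = 3), the fourth line (δ-line) is the jump from n = 5 to n = 1:
E_5 = -13.6057 × 3² / 5² = -4.8980520 eV
E_1 = -13.6057 × 3² / 1² = -122.4513000 eV
ΔE = E_5 - E_1 = 117.5532480 eV

λ = hc/E = 1239.84 eV·nm / 117.5532480 eV
λ = 10.54705 nm

This is the δ-line of the Lyman series in Li²⁺.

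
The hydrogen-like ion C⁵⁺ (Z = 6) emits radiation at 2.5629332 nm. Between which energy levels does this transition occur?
n = 9 → n = 1

First, find the photon energy from the wavelength (hc = 1239.84 eV·nm):
E = hc/λ = 1239.84 eV·nm / 2.5629332 nm = 483.75822 eV

The energy levels of C⁵⁺ satisfy E_n = -13.6057 × 6² / n² eV, so an emission n_i → n_f releases
ΔE = 13.6057 × 6² × (1/n_f² − 1/n_i²) eV.

Setting ΔE equal to the photon energy:
1/n_f² − 1/n_i² = 483.75822 / (13.6057 × 6²) = 0.98765432

Since 1/n_i² must be positive, we need 1/n_f² > 0.98765432, i.e. n_f ≤ 1. For each allowed n_f, solve n_i = (1/n_f² − 0.98765432)^(−1/2) and check whether it is a whole number:
  n_f = 1: 1/n_i² = 1.00000000 − 0.98765432 = 0.01234568 → n_i = 9.000  → integer, n_i = 9 ✓

Only n_f = 1 gives an integer upper level, n_i = 9.

The transition is from n = 9 to n = 1 (emission).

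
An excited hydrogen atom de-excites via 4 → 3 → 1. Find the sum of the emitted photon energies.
12.755 eV

The energy levels of hydrogen are E_n = -13.6057 / n² eV.

First transition (4 → 3):
ΔE₁ = |E_3 - E_4|
ΔE₁ = |-1.511744444 - (-0.850356250)| = 0.661388 eV

Second transition (3 → 1):
ΔE₂ = |E_1 - E_3|
ΔE₂ = |-13.605700000 - (-1.511744444)| = 12.093956 eV

Total energy released:
E_total = ΔE₁ + ΔE₂ = 0.661388 + 12.093956 = 12.755 eV

Note: This equals the direct transition 4 → 1: 12.755 eV ✓
Energy is conserved regardless of the path taken.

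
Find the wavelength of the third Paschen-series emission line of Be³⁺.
68.35 nm

The lines of a series are numbered from the longest wavelength (smallest ΔE) outward; the third line is the transition from n = n_f + 3 to n_f.
The Paschen series has all transitions ending at n_f = 3.

For Be³⁺ (Z = 4), the third line (γ-line) is the jump from n = 6 to n = 3:
E_6 = -13.6057 × 4² / 6² = -6.0470 eV
E_3 = -13.6057 × 4² / 3² = -24.1879 eV
ΔE = E_6 - E_3 = 18.1409 eV

λ = hc/E = 1239.84 eV·nm / 18.1409 eV
λ = 68.35 nm

This is the γ-line of the Paschen series in Be³⁺.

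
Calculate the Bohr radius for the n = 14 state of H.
10.3719 nm (or 103.7187 Å)

The Bohr radius formula is:
r_n = n² a₀ / Z

where a₀ = 0.0529177 nm is the Bohr radius.

For H (Z = 1) at n = 14:
r_14 = 14² × 0.0529177 nm / 1
r_14 = 196 × 0.0529177 nm / 1
r_14 = 10.37187 nm / 1
r_14 = 10.3719 nm

The electron orbits at approximately 10.3719 nm from the nucleus.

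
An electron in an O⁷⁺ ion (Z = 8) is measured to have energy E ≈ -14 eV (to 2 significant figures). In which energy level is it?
n = 8

The exact energy levels follow E_n = -13.6057 Z² / n² eV with Z = 8.

The measured value (-14 eV) is reported to only 2 significant figures, so we must test candidate n values and see which one matches to that precision.

Candidate energies:
  n = 6:  E = -13.6057 × 8² / 6² = -24.18791 eV
  n = 7:  E = -13.6057 × 8² / 7² = -17.77071 eV
  n = 8:  E = -13.6057 × 8² / 8² = -13.60570 eV  ← matches
  n = 9:  E = -13.6057 × 8² / 9² = -10.75018 eV
  n = 10:  E = -13.6057 × 8² / 10² = -8.70765 eV

Checking against the measurement of -14 eV (2 sig figs), only n = 8 agrees:
E_8 = -13.60570 eV, which rounds to -14 eV ✓

Therefore n = 8.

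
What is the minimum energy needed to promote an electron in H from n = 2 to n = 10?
3.27 eV

The energy levels of a hydrogen-like atom are E_n = -13.6057 eV / n².

Energy at n = 2: E_2 = -13.6057 / 2² = -3.40143 eV
Energy at n = 10: E_10 = -13.6057 / 10² = -0.13606 eV

The excitation energy is the difference:
ΔE = E_10 - E_2
ΔE = -0.13606 - (-3.40143)
ΔE = 3.27 eV

Since this is positive, energy must be absorbed (photon absorption).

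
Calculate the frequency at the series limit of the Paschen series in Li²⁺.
3.290e+15 Hz

The series limit corresponds to the transition from n = ∞ to n = 3.
This is the highest energy (shortest wavelength) transition in the Paschen series.

E_∞ = 0 eV
E_3 = -13.6057 × 3² / 3² = -13.6057000 eV

Energy at series limit:
ΔE = E_∞ - E_3 = 0 - (-13.6057000) = 13.6057000 eV
E = 13.6057000 eV × (1.602177 × 10⁻¹⁹ J/eV) = 2.17987e-18 J
f = E/h = 2.17987e-18 J / (6.62607 × 10⁻³⁴ J·s) = 3.290e+15 Hz

This energy equals the ionization energy from the n = 3 state of Li²⁺.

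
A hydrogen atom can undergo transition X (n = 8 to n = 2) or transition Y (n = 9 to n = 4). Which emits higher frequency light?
8 → 2

Calculate the energy for each transition:

Transition 8 → 2:
ΔE₁ = |E_2 - E_8| = |-13.6057/2² - (-13.6057/8²)|
ΔE₁ = |-3.401425000 - (-0.212589063)| = 3.188836 eV

Transition 9 → 4:
ΔE₂ = |E_4 - E_9| = |-13.6057/4² - (-13.6057/9²)|
ΔE₂ = |-0.850356250 - (-0.167971605)| = 0.682385 eV

Since 3.188836 eV > 0.682385 eV, the transition 8 → 2 emits the more energetic photon.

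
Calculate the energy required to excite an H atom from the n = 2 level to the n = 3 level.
1.88968 eV

The energy levels of a hydrogen-like atom are E_n = -13.6057 eV / n².

Energy at n = 2: E_2 = -13.6057 / 2² = -3.40142500 eV
Energy at n = 3: E_3 = -13.6057 / 3² = -1.51174444 eV

The excitation energy is the difference:
ΔE = E_3 - E_2
ΔE = -1.51174444 - (-3.40142500)
ΔE = 1.88968 eV

Since this is positive, energy must be absorbed (photon absorption).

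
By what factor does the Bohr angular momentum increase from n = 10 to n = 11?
1.100000

In the Bohr model, L_n = nℏ, so the ratio is purely the ratio of quantum numbers:

L_11/L_10 = 11ℏ / 10ℏ = 11/10 = 1.100000

The angular momentum scales linearly with n.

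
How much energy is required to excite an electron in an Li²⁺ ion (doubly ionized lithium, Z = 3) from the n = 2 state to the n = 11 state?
29.601 eV

The energy levels of a hydrogen-like atom are E_n = -13.6057 Z² eV / n².

Energy at n = 2: E_2 = -13.6057 × 3² / 2² = -30.612825 eV
Energy at n = 11: E_11 = -13.6057 × 3² / 11² = -1.011994 eV

The excitation energy is the difference:
ΔE = E_11 - E_2
ΔE = -1.011994 - (-30.612825)
ΔE = 29.601 eV

Since this is positive, energy must be absorbed (photon absorption).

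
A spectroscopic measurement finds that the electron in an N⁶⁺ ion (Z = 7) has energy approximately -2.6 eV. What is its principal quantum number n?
n = 16

The exact energy levels follow E_n = -13.6057 Z² / n² eV with Z = 7.

The measured value (-2.6 eV) is reported to only 2 significant figures, so we must test candidate n values and see which one matches to that precision.

Candidate energies:
  n = 14:  E = -13.6057 × 7² / 14² = -3.40143 eV
  n = 15:  E = -13.6057 × 7² / 15² = -2.96302 eV
  n = 16:  E = -13.6057 × 7² / 16² = -2.60422 eV  ← matches
  n = 17:  E = -13.6057 × 7² / 17² = -2.30685 eV
  n = 18:  E = -13.6057 × 7² / 18² = -2.05765 eV

Checking against the measurement of -2.6 eV (2 sig figs), only n = 16 agrees:
E_16 = -2.60422 eV, which rounds to -2.6 eV ✓

Therefore n = 16.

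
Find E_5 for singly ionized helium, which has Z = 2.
-2.176912 eV

For hydrogen-like ions, the energy levels scale with Z²:
E_n = -13.6057 Z² / n² eV

For He⁺ (Z = 2) at n = 5:
E_5 = -13.6057 × 2² / 5²
E_5 = -13.6057 × 4 / 25
E_5 = -54.4228 / 25
E_5 = -2.176912 eV

The energy is 4 times more negative than hydrogen at the same n due to the stronger nuclear charge.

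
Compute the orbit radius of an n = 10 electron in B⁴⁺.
1.0584 nm (or 10.5835 Å)

The Bohr radius formula is:
r_n = n² a₀ / Z

where a₀ = 0.0529177 nm is the Bohr radius.

For B⁴⁺ (Z = 5) at n = 10:
r_10 = 10² × 0.0529177 nm / 5
r_10 = 100 × 0.0529177 nm / 5
r_10 = 5.29177 nm / 5
r_10 = 1.0584 nm

The electron orbits at approximately 1.0584 nm from the nucleus.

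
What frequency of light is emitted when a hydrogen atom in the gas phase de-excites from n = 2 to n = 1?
2.46738e+15 Hz

First, find the transition energy:
E_2 = -13.6057 / 2² = -3.4014250 eV
E_1 = -13.6057 / 1² = -13.6057000 eV
|ΔE| = |E_1 - E_2| = 10.2042750 eV

Convert to Joules: E = 10.2042750 eV × (1.602177 × 10⁻¹⁹ J/eV) = 1.6349055e-18 J

Using E = hf:
f = E/h = 1.6349055e-18 J / (6.62607 × 10⁻³⁴ J·s)
f = 2.46738e+15 Hz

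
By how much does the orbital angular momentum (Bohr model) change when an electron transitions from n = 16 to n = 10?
6.33e-34 J·s (or 6ℏ)

In the Bohr model, L_n = nℏ where ℏ = 1.0546e-34 J·s.

L_16 = 16ℏ = 1.6874e-33 J·s
L_10 = 10ℏ = 1.0546e-33 J·s

ΔL = L_16 - L_10 = (16 - 10)ℏ = 6ℏ
ΔL = 6 × 1.0546e-34 J·s = 6.33e-34 J·s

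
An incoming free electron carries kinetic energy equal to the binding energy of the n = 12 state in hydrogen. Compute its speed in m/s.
1.82e+05 m/s (or 0.060811% of c)

The binding energy at n = 12 for hydrogen is:
E_12 = -13.6057/12² = -0.09448403 eV
|E_12| = 0.09448403 eV

Convert to Joules:
KE = 0.09448403 eV × (1.602177 × 10⁻¹⁹ J/eV) = 1.5138e-20 J

Using KE = ½mv²:
v = √(2·KE/m_e)
v = √(2 × 1.5138e-20 J / 9.10938 × 10⁻³¹ kg)
v = 1.82e+05 m/s

This is approximately 0.060811% the speed of light.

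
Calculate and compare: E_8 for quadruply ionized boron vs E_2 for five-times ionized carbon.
C⁵⁺ at n = 2 (E = -122.45130 eV)

Using E_n = -13.6057 Z² / n² eV:

B⁴⁺ (Z = 5) at n = 8:
E = -13.6057 × 5² / 8² = -13.6057 × 25 / 64 = -5.31472656 eV

C⁵⁺ (Z = 6) at n = 2:
E = -13.6057 × 6² / 2² = -13.6057 × 36 / 4 = -122.45130000 eV

Since -122.45130000 eV < -5.31472656 eV,
C⁵⁺ at n = 2 is more tightly bound (requires more energy to ionize).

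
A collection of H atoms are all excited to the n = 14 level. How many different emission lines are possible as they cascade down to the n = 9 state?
15

The electron can occupy levels n = 9, 10, ..., 14 during de-excitation — that is m = 14 - 9 + 1 = 6 distinct levels.

The number of distinct spectral lines equals the number of ways to choose 2 of these m levels (each pair gives one possible emission transition):

Number of lines = m(m-1)/2 = 6×5/2 = 15

These correspond to all possible transitions between the 6 levels:
14 → 13, 14 → 12, 14 → 11, 14 → 10, 14 → 9, 13 → 12, 13 → 11, 13 → 10...

Each transition produces a photon with a unique energy (and thus wavelength). This count does not depend on Z.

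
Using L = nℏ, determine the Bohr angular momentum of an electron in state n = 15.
1.58186e-33 J·s (or 15ℏ)

In the Bohr model, angular momentum is quantized:
L = nℏ

where ℏ = h/(2π) = 1.0545718e-34 J·s

For n = 15:
L = 15 × 1.0545718e-34 J·s
L = 1.58186e-33 J·s

This can also be written as L = 15ℏ.
The angular momentum is an integer multiple of the reduced Planck constant.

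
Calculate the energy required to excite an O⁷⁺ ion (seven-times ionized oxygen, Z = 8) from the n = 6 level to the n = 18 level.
21.50 eV

The energy levels of a hydrogen-like atom are E_n = -13.6057 Z² eV / n².

Energy at n = 6: E_6 = -13.6057 × 8² / 6² = -24.18791 eV
Energy at n = 18: E_18 = -13.6057 × 8² / 18² = -2.68755 eV

The excitation energy is the difference:
ΔE = E_18 - E_6
ΔE = -2.68755 - (-24.18791)
ΔE = 21.50 eV

Since this is positive, energy must be absorbed (photon absorption).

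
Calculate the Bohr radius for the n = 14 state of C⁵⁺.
1.7286 nm (or 17.2865 Å)

The Bohr radius formula is:
r_n = n² a₀ / Z

where a₀ = 0.0529177 nm is the Bohr radius.

For C⁵⁺ (Z = 6) at n = 14:
r_14 = 14² × 0.0529177 nm / 6
r_14 = 196 × 0.0529177 nm / 6
r_14 = 10.37187 nm / 6
r_14 = 1.7286 nm

The electron orbits at approximately 1.7286 nm from the nucleus.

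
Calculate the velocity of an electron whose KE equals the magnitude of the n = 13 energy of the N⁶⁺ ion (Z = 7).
1.18e+06 m/s (or 0.39293% of c)

The binding energy at n = 13 for N⁶⁺ is:
E_13 = -13.6057 × 7²/13² = -3.9448479 eV
|E_13| = 3.9448479 eV

Convert to Joules:
KE = 3.9448479 eV × (1.602177 × 10⁻¹⁹ J/eV) = 6.3203e-19 J

Using KE = ½mv²:
v = √(2·KE/m_e)
v = √(2 × 6.3203e-19 J / 9.10938 × 10⁻³¹ kg)
v = 1.18e+06 m/s

This is approximately 0.39293% the speed of light.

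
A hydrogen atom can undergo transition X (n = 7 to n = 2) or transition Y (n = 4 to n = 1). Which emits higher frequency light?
4 → 1

Calculate the energy for each transition:

Transition 7 → 2:
ΔE₁ = |E_2 - E_7| = |-13.6057/2² - (-13.6057/7²)|
ΔE₁ = |-3.4014250000 - (-0.2776673469)| = 3.1237577 eV

Transition 4 → 1:
ΔE₂ = |E_1 - E_4| = |-13.6057/1² - (-13.6057/4²)|
ΔE₂ = |-13.6057000000 - (-0.8503562500)| = 12.7553438 eV

Since 12.7553438 eV > 3.1237577 eV, the transition 4 → 1 emits the more energetic photon.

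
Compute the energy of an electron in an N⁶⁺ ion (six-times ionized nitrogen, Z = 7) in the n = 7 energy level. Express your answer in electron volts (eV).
-13.606 eV

The energy levels of a hydrogen-like atom are given by:
E_n = -13.6057 Z² / n² eV  (with Z = 7 for N⁶⁺)

For n = 7:
E_7 = -13.6057 × 7² / 7²
E_7 = -13.6057 × 49 / 49
E_7 = -13.606 eV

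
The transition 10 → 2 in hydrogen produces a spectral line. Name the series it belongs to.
Balmer series

The spectral series in hydrogen are named based on the final (lower) energy level:
- Lyman series: n_final = 1 (ultraviolet)
- Balmer series: n_final = 2 (visible/near-UV)
- Paschen series: n_final = 3 (infrared)
- Brackett series: n_final = 4 (infrared)
- Pfund series: n_final = 5 (far infrared)

Since this transition ends at n = 2, it belongs to the Balmer series.

For reference, this 10 → 2 line has photon energy
ΔE = 13.6057 eV × (1/2² - 1/10²) = 3.265368000 eV,
corresponding to wavelength λ = hc/ΔE = 1239.84 eV·nm / 3.265368000 eV = 379.69380 nm in the visible/near-UV region.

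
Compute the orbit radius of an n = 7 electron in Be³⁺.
0.6482 nm (or 6.4824 Å)

The Bohr radius formula is:
r_n = n² a₀ / Z

where a₀ = 0.0529177 nm is the Bohr radius.

For Be³⁺ (Z = 4) at n = 7:
r_7 = 7² × 0.0529177 nm / 4
r_7 = 49 × 0.0529177 nm / 4
r_7 = 2.59297 nm / 4
r_7 = 0.6482 nm

The electron orbits at approximately 0.6482 nm from the nucleus.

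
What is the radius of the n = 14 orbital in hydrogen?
10.3719 nm (or 103.7187 Å)

The Bohr radius formula is:
r_n = n² a₀ / Z

where a₀ = 0.0529177 nm is the Bohr radius.

For H (Z = 1) at n = 14:
r_14 = 14² × 0.0529177 nm / 1
r_14 = 196 × 0.0529177 nm / 1
r_14 = 10.37187 nm / 1
r_14 = 10.3719 nm

The electron orbits at approximately 10.3719 nm from the nucleus.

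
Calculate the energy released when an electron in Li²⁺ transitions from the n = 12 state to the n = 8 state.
1.062945 eV

The energy levels are E_n = -13.6057 Z² eV / n².

Energy at n = 12: E_12 = -13.6057 × 3² / 12² = -0.850356250 eV
Energy at n = 8: E_8 = -13.6057 × 3² / 8² = -1.913301563 eV

For emission (electron falling to lower state), the photon energy is:
E_photon = E_12 - E_8 = |-0.850356250 - (-1.913301563)|
E_photon = 1.062945 eV

This energy is carried away by the emitted photon.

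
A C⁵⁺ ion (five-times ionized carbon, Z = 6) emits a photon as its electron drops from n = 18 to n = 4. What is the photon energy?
29.101081 eV

The energy levels are E_n = -13.6057 Z² eV / n².

Energy at n = 18: E_18 = -13.6057 × 6² / 18² = -1.511744444 eV
Energy at n = 4: E_4 = -13.6057 × 6² / 4² = -30.612825000 eV

For emission (electron falling to lower state), the photon energy is:
E_photon = E_18 - E_4 = |-1.511744444 - (-30.612825000)|
E_photon = 29.101081 eV

This energy is carried away by the emitted photon.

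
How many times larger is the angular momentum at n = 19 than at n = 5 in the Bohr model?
3.8000

In the Bohr model, L_n = nℏ, so the ratio is purely the ratio of quantum numbers:

L_19/L_5 = 19ℏ / 5ℏ = 19/5 = 3.8000

The angular momentum scales linearly with n.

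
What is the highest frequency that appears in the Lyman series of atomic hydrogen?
3.28984e+15 Hz

The series limit corresponds to the transition from n = ∞ to n = 1.
This is the highest energy (shortest wavelength) transition in the Lyman series.

E_∞ = 0 eV
E_1 = -13.6057 / 1² = -13.6057000 eV

Energy at series limit:
ΔE = E_∞ - E_1 = 0 - (-13.6057000) = 13.6057000 eV
E = 13.6057000 eV × (1.602177 × 10⁻¹⁹ J/eV) = 2.1798740e-18 J
f = E/h = 2.1798740e-18 J / (6.62607 × 10⁻³⁴ J·s) = 3.28984e+15 Hz

This energy equals the ionization energy from the n = 1 state of hydrogen.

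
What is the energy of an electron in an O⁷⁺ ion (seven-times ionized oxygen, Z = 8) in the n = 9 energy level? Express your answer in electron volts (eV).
-10.7502 eV

The energy levels of a hydrogen-like atom are given by:
E_n = -13.6057 Z² / n² eV  (with Z = 8 for O⁷⁺)

For n = 9:
E_9 = -13.6057 × 8² / 9²
E_9 = -13.6057 × 64 / 81
E_9 = -10.7502 eV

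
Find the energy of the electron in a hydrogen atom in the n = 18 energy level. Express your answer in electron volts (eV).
-0.04199 eV

The energy levels of a hydrogen-like atom are given by:
E_n = -13.6057 eV / n²

For n = 18:
E_18 = -13.6057 eV / 18²
E_18 = -13.6057 eV / 324
E_18 = -0.04199 eV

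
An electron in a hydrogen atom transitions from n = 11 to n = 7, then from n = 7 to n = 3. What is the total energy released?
1.39930 eV

The energy levels of hydrogen are E_n = -13.6057 / n² eV.

First transition (11 → 7):
ΔE₁ = |E_7 - E_11|
ΔE₁ = |-0.27766734694 - (-0.11244380165)| = 0.16522355 eV

Second transition (7 → 3):
ΔE₂ = |E_3 - E_7|
ΔE₂ = |-1.51174444444 - (-0.27766734694)| = 1.23407710 eV

Total energy released:
E_total = ΔE₁ + ΔE₂ = 0.16522355 + 1.23407710 = 1.39930 eV

Note: This equals the direct transition 11 → 3: 1.39930 eV ✓
Energy is conserved regardless of the path taken.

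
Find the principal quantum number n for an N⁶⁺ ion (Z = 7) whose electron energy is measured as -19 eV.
n = 6

The exact energy levels follow E_n = -13.6057 Z² / n² eV with Z = 7.

The measured value (-19 eV) is reported to only 2 significant figures, so we must test candidate n values and see which one matches to that precision.

Candidate energies:
  n = 4:  E = -13.6057 × 7² / 4² = -41.66746 eV
  n = 5:  E = -13.6057 × 7² / 5² = -26.66717 eV
  n = 6:  E = -13.6057 × 7² / 6² = -18.51887 eV  ← matches
  n = 7:  E = -13.6057 × 7² / 7² = -13.60570 eV
  n = 8:  E = -13.6057 × 7² / 8² = -10.41686 eV

Checking against the measurement of -19 eV (2 sig figs), only n = 6 agrees:
E_6 = -18.51887 eV, which rounds to -19 eV ✓

Therefore n = 6.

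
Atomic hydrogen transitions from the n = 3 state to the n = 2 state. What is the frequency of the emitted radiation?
4.569e+14 Hz

First, find the transition energy:
E_3 = -13.6057 / 3² = -1.511744 eV
E_2 = -13.6057 / 2² = -3.401425 eV
|ΔE| = |E_2 - E_3| = 1.889681 eV

Convert to Joules: E = 1.889681 eV × (1.602177 × 10⁻¹⁹ J/eV) = 3.02760e-19 J

Using E = hf:
f = E/h = 3.02760e-19 J / (6.62607 × 10⁻³⁴ J·s)
f = 4.569e+14 Hz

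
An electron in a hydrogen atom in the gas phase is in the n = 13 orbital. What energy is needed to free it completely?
0.08 eV

The ionization energy is the energy needed to remove the electron completely (n → ∞).

For hydrogen, E_n = -13.6057 eV / n².

At n = 13: E_13 = -13.6057 / 13² = -0.08051 eV
At n = ∞: E_∞ = 0 eV

Ionization energy = E_∞ - E_13 = 0 - (-0.08051) = 0.08051 eV
Ionization energy ≈ 0.08 eV

This is also called the binding energy of the electron in state n = 13.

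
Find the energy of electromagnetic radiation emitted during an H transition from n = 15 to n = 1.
13.54523 eV

The energy levels are E_n = -13.6057 eV / n².

Energy at n = 15: E_15 = -13.6057 / 15² = -0.06046978 eV
Energy at n = 1: E_1 = -13.6057 / 1² = -13.60570000 eV

For emission (electron falling to lower state), the photon energy is:
E_photon = E_15 - E_1 = |-0.06046978 - (-13.60570000)|
E_photon = 13.54523 eV

This energy is carried away by the emitted photon.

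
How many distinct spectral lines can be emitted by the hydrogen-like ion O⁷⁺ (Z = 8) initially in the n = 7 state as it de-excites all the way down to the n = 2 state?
15

The electron can occupy levels n = 2, 3, ..., 7 during de-excitation — that is m = 7 - 2 + 1 = 6 distinct levels.

The number of distinct spectral lines equals the number of ways to choose 2 of these m levels (each pair gives one possible emission transition):

Number of lines = m(m-1)/2 = 6×5/2 = 15

These correspond to all possible transitions between the 6 levels:
7 → 6, 7 → 5, 7 → 4, 7 → 3, 7 → 2, 6 → 5, 6 → 4, 6 → 3...

Each transition produces a photon with a unique energy (and thus wavelength). This count does not depend on Z.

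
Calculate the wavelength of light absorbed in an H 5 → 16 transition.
2524.71725 nm

First, find the transition energy using E_n = -13.6057 / n² eV:
E_5 = -13.6057 / 5² = -0.54422800000 eV
E_16 = -13.6057 / 16² = -0.05314726563 eV

Photon energy: |ΔE| = |E_16 - E_5| = 0.49108073437 eV

Convert to wavelength using E = hc/λ with hc = 1239.84 eV·nm:
λ = hc/E = 1239.84 eV·nm / 0.49108073437 eV
λ = 2524.71725 nm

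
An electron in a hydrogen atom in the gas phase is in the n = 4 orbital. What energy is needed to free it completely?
0.850 eV

The ionization energy is the energy needed to remove the electron completely (n → ∞).

For hydrogen, E_n = -13.6057 eV / n².

At n = 4: E_4 = -13.6057 / 4² = -0.850356 eV
At n = ∞: E_∞ = 0 eV

Ionization energy = E_∞ - E_4 = 0 - (-0.850356) = 0.850356 eV
Ionization energy ≈ 0.850 eV

This is also called the binding energy of the electron in state n = 4.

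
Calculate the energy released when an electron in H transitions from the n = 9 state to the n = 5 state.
0.376256 eV

The energy levels are E_n = -13.6057 eV / n².

Energy at n = 9: E_9 = -13.6057 / 9² = -0.167971605 eV
Energy at n = 5: E_5 = -13.6057 / 5² = -0.544228000 eV

For emission (electron falling to lower state), the photon energy is:
E_photon = E_9 - E_5 = |-0.167971605 - (-0.544228000)|
E_photon = 0.376256 eV

This energy is carried away by the emitted photon.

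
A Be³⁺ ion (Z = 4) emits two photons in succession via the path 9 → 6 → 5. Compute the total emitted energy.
6.02010 eV

The energy levels of Be³⁺ are E_n = -13.6057 × 4² / n² eV.

First transition (9 → 6):
ΔE₁ = |E_6 - E_9|
ΔE₁ = |-6.04697777778 - (-2.68754567901)| = 3.35943210 eV

Second transition (6 → 5):
ΔE₂ = |E_5 - E_6|
ΔE₂ = |-8.70764800000 - (-6.04697777778)| = 2.66067022 eV

Total energy released:
E_total = ΔE₁ + ΔE₂ = 3.35943210 + 2.66067022 = 6.02010 eV

Note: This equals the direct transition 9 → 5: 6.02010 eV ✓
Energy is conserved regardless of the path taken.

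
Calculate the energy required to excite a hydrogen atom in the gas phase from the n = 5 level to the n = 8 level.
0.3316 eV

The energy levels of a hydrogen-like atom are E_n = -13.6057 eV / n².

Energy at n = 5: E_5 = -13.6057 / 5² = -0.5442280 eV
Energy at n = 8: E_8 = -13.6057 / 8² = -0.2125891 eV

The excitation energy is the difference:
ΔE = E_8 - E_5
ΔE = -0.2125891 - (-0.5442280)
ΔE = 0.3316 eV

Since this is positive, energy must be absorbed (photon absorption).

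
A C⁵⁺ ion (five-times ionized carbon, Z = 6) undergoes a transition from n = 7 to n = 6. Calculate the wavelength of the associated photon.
343.476857 nm

First, find the transition energy using E_n = -13.6057 Z² / n² eV:
E_7 = -13.6057 × 6² / 7² = -9.9960244898 eV
E_6 = -13.6057 × 6² / 6² = -13.6057000000 eV

Photon energy: |ΔE| = |E_6 - E_7| = 3.6096755102 eV

Convert to wavelength using E = hc/λ with hc = 1239.84 eV·nm:
λ = hc/E = 1239.84 eV·nm / 3.6096755102 eV
λ = 343.476857 nm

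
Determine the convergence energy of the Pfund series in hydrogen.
0.5442 eV

The series limit corresponds to the transition from n = ∞ to n = 5.
This is the highest energy (shortest wavelength) transition in the Pfund series.

E_∞ = 0 eV
E_5 = -13.6057 / 5² = -0.5442 eV

Energy at series limit:
ΔE = E_∞ - E_5 = 0 - (-0.5442) = 0.5442 eV

This energy equals the ionization energy from the n = 5 state of hydrogen.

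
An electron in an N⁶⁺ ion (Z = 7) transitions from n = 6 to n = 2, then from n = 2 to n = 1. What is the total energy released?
648.16 eV

The energy levels of N⁶⁺ are E_n = -13.6057 × 7² / n² eV.

First transition (6 → 2):
ΔE₁ = |E_2 - E_6|
ΔE₁ = |-166.66982500 - (-18.51886944)| = 148.15096 eV

Second transition (2 → 1):
ΔE₂ = |E_1 - E_2|
ΔE₂ = |-666.67930000 - (-166.66982500)| = 500.00948 eV

Total energy released:
E_total = ΔE₁ + ΔE₂ = 148.15096 + 500.00948 = 648.16 eV

Note: This equals the direct transition 6 → 1: 648.16 eV ✓
Energy is conserved regardless of the path taken.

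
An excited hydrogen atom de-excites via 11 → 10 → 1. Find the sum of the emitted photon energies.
13.493256 eV

The energy levels of hydrogen are E_n = -13.6057 / n² eV.

First transition (11 → 10):
ΔE₁ = |E_10 - E_11|
ΔE₁ = |-0.136057000000 - (-0.112443801653)| = 0.023613198 eV

Second transition (10 → 1):
ΔE₂ = |E_1 - E_10|
ΔE₂ = |-13.605700000000 - (-0.136057000000)| = 13.469643000 eV

Total energy released:
E_total = ΔE₁ + ΔE₂ = 0.023613198 + 13.469643000 = 13.493256 eV

Note: This equals the direct transition 11 → 1: 13.493256 eV ✓
Energy is conserved regardless of the path taken.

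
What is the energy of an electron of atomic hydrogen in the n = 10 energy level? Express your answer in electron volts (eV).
-0.14 eV

The energy levels of a hydrogen-like atom are given by:
E_n = -13.6057 eV / n²

For n = 10:
E_10 = -13.6057 eV / 10²
E_10 = -13.6057 eV / 100
E_10 = -0.14 eV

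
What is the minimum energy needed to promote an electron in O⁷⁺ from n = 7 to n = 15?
13.90 eV

The energy levels of a hydrogen-like atom are E_n = -13.6057 Z² eV / n².

Energy at n = 7: E_7 = -13.6057 × 8² / 7² = -17.77071 eV
Energy at n = 15: E_15 = -13.6057 × 8² / 15² = -3.87007 eV

The excitation energy is the difference:
ΔE = E_15 - E_7
ΔE = -3.87007 - (-17.77071)
ΔE = 13.90 eV

Since this is positive, energy must be absorbed (photon absorption).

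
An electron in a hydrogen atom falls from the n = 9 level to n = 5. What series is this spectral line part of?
Pfund series

The spectral series in hydrogen are named based on the final (lower) energy level:
- Lyman series: n_final = 1 (ultraviolet)
- Balmer series: n_final = 2 (visible/near-UV)
- Paschen series: n_final = 3 (infrared)
- Brackett series: n_final = 4 (infrared)
- Pfund series: n_final = 5 (far infrared)

Since this transition ends at n = 5, it belongs to the Pfund series.

For reference, this 9 → 5 line has photon energy
ΔE = 13.6057 eV × (1/5² - 1/9²) = 0.37625639506 eV,
corresponding to wavelength λ = hc/ΔE = 1239.84 eV·nm / 0.37625639506 eV = 3295.19981 nm in the far infrared region.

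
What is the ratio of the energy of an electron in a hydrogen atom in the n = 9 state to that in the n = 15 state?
2.77778

Using E_n = -13.6057 Z² / n² eV with Z = 1:

E_9 = -13.6057 / 9² = -13.6057 / 81 = -0.16797160494 eV
E_15 = -13.6057 / 15² = -13.6057 / 225 = -0.06046977778 eV

The ratio is:
E_9/E_15 = (-0.16797160494) / (-0.06046977778)
E_9/E_15 = (-13.6057/81) / (-13.6057/225)
E_9/E_15 = 225/81
E_9/E_15 = 2.77778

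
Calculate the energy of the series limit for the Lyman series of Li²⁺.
122.4513 eV

The series limit corresponds to the transition from n = ∞ to n = 1.
This is the highest energy (shortest wavelength) transition in the Lyman series.

E_∞ = 0 eV
E_1 = -13.6057 × 3² / 1² = -122.4513 eV

Energy at series limit:
ΔE = E_∞ - E_1 = 0 - (-122.4513) = 122.4513 eV

This energy equals the ionization energy from the n = 1 state of Li²⁺.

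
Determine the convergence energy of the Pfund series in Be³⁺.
8.70765 eV

The series limit corresponds to the transition from n = ∞ to n = 5.
This is the highest energy (shortest wavelength) transition in the Pfund series.

E_∞ = 0 eV
E_5 = -13.6057 × 4² / 5² = -8.70765 eV

Energy at series limit:
ΔE = E_∞ - E_5 = 0 - (-8.70765) = 8.70765 eV

This energy equals the ionization energy from the n = 5 state of Be³⁺.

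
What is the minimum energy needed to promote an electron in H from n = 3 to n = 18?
1.46975 eV

The energy levels of a hydrogen-like atom are E_n = -13.6057 eV / n².

Energy at n = 3: E_3 = -13.6057 / 3² = -1.51174444 eV
Energy at n = 18: E_18 = -13.6057 / 18² = -0.04199290 eV

The excitation energy is the difference:
ΔE = E_18 - E_3
ΔE = -0.04199290 - (-1.51174444)
ΔE = 1.46975 eV

Since this is positive, energy must be absorbed (photon absorption).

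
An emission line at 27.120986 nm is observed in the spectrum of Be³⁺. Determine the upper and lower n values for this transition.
n = 5 → n = 2

First, find the photon energy from the wavelength (hc = 1239.84 eV·nm):
E = hc/λ = 1239.84 eV·nm / 27.120986 nm = 45.715152 eV

The energy levels of Be³⁺ satisfy E_n = -13.6057 × 4² / n² eV, so an emission n_i → n_f releases
ΔE = 13.6057 × 4² × (1/n_f² − 1/n_i²) eV.

Setting ΔE equal to the photon energy:
1/n_f² − 1/n_i² = 45.715152 / (13.6057 × 4²) = 0.21000000

Since 1/n_i² must be positive, we need 1/n_f² > 0.21000000, i.e. n_f ≤ 2. For each allowed n_f, solve n_i = (1/n_f² − 0.21000000)^(−1/2) and check whether it is a whole number:
  n_f = 1: 1/n_i² = 1.00000000 − 0.21000000 = 0.79000000 → n_i = 1.125  (not an integer) ✗
  n_f = 2: 1/n_i² = 0.25000000 − 0.21000000 = 0.04000000 → n_i = 5.000  → integer, n_i = 5 ✓

Only n_f = 2 gives an integer upper level, n_i = 5.

The transition is from n = 5 to n = 2 (emission).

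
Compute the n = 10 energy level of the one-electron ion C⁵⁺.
-4.8981 eV

For hydrogen-like ions, the energy levels scale with Z²:
E_n = -13.6057 Z² / n² eV

For C⁵⁺ (Z = 6) at n = 10:
E_10 = -13.6057 × 6² / 10²
E_10 = -13.6057 × 36 / 100
E_10 = -489.8052 / 100
E_10 = -4.8981 eV

The energy is 36 times more negative than hydrogen at the same n due to the stronger nuclear charge.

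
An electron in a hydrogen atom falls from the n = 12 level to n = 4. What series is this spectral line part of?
Brackett series

The spectral series in hydrogen are named based on the final (lower) energy level:
- Lyman series: n_final = 1 (ultraviolet)
- Balmer series: n_final = 2 (visible/near-UV)
- Paschen series: n_final = 3 (infrared)
- Brackett series: n_final = 4 (infrared)
- Pfund series: n_final = 5 (far infrared)

Since this transition ends at n = 4, it belongs to the Brackett series.

For reference, this 12 → 4 line has photon energy
ΔE = 13.6057 eV × (1/4² - 1/12²) = 0.7558722222 eV,
corresponding to wavelength λ = hc/ΔE = 1239.84 eV·nm / 0.7558722222 eV = 1640.2772 nm in the infrared region.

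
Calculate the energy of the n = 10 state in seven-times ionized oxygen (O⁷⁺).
-8.708 eV

For hydrogen-like ions, the energy levels scale with Z²:
E_n = -13.6057 Z² / n² eV

For O⁷⁺ (Z = 8) at n = 10:
E_10 = -13.6057 × 8² / 10²
E_10 = -13.6057 × 64 / 100
E_10 = -870.7648 / 100
E_10 = -8.708 eV

The energy is 64 times more negative than hydrogen at the same n due to the stronger nuclear charge.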